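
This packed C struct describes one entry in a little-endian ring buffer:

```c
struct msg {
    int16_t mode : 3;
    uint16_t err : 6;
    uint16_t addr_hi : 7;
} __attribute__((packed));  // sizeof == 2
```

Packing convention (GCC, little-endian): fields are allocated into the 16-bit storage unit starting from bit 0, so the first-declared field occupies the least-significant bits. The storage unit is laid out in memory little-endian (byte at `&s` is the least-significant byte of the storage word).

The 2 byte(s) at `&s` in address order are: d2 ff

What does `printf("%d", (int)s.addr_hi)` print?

[0]=0xd2 [1]=0xff (little-endian) → word 0xffd2
mode:3 @ bit 0 → (0xffd2>>0)&0x7 = 0x2
err:6 @ bit 3 → (0xffd2>>3)&0x3f = 0x3a
addr_hi:7 @ bit 9 → (0xffd2>>9)&0x7f = 0x7f  ←

127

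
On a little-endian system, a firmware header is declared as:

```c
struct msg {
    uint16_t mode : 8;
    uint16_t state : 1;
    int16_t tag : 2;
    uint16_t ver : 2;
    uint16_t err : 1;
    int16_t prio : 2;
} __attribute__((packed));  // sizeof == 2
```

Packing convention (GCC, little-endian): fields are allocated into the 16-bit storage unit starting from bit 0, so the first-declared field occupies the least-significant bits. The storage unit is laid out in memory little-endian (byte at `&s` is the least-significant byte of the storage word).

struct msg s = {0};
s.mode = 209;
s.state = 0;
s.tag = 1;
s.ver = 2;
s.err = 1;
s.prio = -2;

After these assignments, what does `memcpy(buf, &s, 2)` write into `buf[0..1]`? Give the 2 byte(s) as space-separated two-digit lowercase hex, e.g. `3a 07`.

[0+:8] mode=209 & 0xff = 0xd1; word=0x00d1
[8+:1] state=0 & 0x1 = 0x0; word=0x00d1
[9+:2] tag=1 & 0x3 = 0x1; word=0x02d1
[11+:2] ver=2 & 0x3 = 0x2; word=0x12d1
[13+:1] err=1 & 0x1 = 0x1; word=0x32d1
[14+:2] prio=-2 & 0x3 = 0x2; word=0xb2d1
word = 0xb2d1 → little-endian bytes:
  [0]=0xd1  [1]=0xb2

d1 b2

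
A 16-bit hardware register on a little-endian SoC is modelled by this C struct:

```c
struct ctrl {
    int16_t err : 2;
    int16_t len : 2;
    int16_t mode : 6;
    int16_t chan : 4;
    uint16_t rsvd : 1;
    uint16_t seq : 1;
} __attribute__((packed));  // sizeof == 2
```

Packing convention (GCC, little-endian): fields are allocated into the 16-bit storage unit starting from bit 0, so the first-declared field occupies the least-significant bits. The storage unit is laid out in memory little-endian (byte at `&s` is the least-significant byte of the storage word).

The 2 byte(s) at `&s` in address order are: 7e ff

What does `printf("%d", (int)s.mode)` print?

-9

[0]=0x7e [1]=0xff (little-endian) → word 0xff7e
err [0+:2] = (word>>0) & 0x3 = 2
len [2+:2] = (word>>2) & 0x3 = 3
mode [4+:6] = (word>>4) & 0x3f = 55  ←
chan [10+:4] = (word>>10) & 0xf = 15
rsvd [14+:1] = (word>>14) & 0x1 = 1
seq [15+:1] = (word>>15) & 0x1 = 1
mode signed 6b, MSB=1: 55 - 64 = -9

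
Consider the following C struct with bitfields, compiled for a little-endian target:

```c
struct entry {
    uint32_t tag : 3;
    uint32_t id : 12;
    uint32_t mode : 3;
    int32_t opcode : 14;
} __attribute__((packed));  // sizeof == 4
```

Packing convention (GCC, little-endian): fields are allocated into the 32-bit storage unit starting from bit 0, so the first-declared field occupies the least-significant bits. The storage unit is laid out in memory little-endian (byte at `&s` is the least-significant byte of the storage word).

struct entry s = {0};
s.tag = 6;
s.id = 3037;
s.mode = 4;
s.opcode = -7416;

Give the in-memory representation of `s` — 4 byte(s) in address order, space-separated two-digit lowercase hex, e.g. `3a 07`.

ee 5e 22 8c

tag:3 = 6 → 0x6 << 0 → word 0x00000006
id:12 = 3037 → 0xbdd << 3 → word 0x00005eee
mode:3 = 4 → 0x4 << 15 → word 0x00025eee
opcode:14 = -7416 → 0x2308 << 18 → word 0x8c225eee
word = 0x8c225eee → little-endian bytes:
  [0]=0xee  [1]=0x5e  [2]=0x22  [3]=0x8c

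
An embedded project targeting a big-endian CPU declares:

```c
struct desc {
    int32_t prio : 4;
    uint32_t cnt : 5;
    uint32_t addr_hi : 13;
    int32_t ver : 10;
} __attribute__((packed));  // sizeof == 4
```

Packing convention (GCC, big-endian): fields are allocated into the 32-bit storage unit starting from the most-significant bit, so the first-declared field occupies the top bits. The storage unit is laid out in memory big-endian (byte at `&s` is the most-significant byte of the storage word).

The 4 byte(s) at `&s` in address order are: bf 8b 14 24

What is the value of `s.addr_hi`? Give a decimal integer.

[0]=0xbf [1]=0x8b [2]=0x14 [3]=0x24 (big-endian) → word 0xbf8b1424
prio:4 @ bit 28 → (0xbf8b1424>>28)&0xf = 0xb
cnt:5 @ bit 23 → (0xbf8b1424>>23)&0x1f = 0x1f
addr_hi:13 @ bit 10 → (0xbf8b1424>>10)&0x1fff = 0x2c5  ←
ver:10 @ bit 0 → (0xbf8b1424>>0)&0x3ff = 0x24

709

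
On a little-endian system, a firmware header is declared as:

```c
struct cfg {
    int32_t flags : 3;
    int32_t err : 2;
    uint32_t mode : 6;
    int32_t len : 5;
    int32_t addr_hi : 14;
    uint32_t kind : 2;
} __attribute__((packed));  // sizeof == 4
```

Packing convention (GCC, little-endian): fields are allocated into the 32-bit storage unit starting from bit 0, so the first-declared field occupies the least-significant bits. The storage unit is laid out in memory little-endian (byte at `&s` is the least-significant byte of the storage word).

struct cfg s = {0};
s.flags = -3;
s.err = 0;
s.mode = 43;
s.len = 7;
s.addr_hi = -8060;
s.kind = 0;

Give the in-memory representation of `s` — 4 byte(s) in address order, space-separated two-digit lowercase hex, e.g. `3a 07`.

[0+:3] flags=-3 & 0x7 = 0x5; word=0x00000005
[3+:2] err=0 & 0x3 = 0x0; word=0x00000005
[5+:6] mode=43 & 0x3f = 0x2b; word=0x00000565
[11+:5] len=7 & 0x1f = 0x7; word=0x00003d65
[16+:14] addr_hi=-8060 & 0x3fff = 0x2084; word=0x20843d65
[30+:2] kind=0 & 0x3 = 0x0; word=0x20843d65
word = 0x20843d65 → little-endian bytes:
  [0]=0x65  [1]=0x3d  [2]=0x84  [3]=0x20

65 3d 84 20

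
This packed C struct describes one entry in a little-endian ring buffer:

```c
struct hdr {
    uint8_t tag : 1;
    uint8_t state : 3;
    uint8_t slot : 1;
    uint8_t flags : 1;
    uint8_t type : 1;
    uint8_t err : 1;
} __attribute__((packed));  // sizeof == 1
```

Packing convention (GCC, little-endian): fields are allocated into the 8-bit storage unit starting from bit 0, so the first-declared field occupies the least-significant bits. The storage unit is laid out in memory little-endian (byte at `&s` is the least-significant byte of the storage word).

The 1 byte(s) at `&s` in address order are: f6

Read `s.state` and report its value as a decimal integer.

[0]=0xf6 (little-endian) → word 0xf6
tag [0+:1] = (word>>0) & 0x1 = 0
state [1+:3] = (word>>1) & 0x7 = 3  ←
slot [4+:1] = (word>>4) & 0x1 = 1
flags [5+:1] = (word>>5) & 0x1 = 1
type [6+:1] = (word>>6) & 0x1 = 1
err [7+:1] = (word>>7) & 0x1 = 1

3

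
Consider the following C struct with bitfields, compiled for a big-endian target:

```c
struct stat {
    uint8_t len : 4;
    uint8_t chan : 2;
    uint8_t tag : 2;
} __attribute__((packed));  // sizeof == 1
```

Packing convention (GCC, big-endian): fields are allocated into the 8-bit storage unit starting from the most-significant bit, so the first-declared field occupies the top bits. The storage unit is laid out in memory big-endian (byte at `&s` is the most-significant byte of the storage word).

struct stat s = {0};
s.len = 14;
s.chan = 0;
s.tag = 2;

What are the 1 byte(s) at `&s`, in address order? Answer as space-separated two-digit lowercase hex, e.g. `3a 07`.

len:4 = 14 → 0xe << 4 → word 0xe0
chan:2 = 0 → 0x0 << 2 → word 0xe0
tag:2 = 2 → 0x2 << 0 → word 0xe2
word = 0xe2 → big-endian bytes:
  [0]=0xe2

e2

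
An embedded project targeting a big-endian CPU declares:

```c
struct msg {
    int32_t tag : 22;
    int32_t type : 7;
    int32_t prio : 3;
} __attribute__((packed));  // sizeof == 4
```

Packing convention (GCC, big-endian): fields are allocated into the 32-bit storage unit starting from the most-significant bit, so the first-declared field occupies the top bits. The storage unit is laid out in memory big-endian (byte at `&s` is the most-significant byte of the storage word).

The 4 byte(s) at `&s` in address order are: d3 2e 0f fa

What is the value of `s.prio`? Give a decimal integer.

[0]=0xd3 [1]=0x2e [2]=0x0f [3]=0xfa (big-endian) → word 0xd32e0ffa
tag [10+:22] = (word>>10) & 0x3fffff = 3459971
type [3+:7] = (word>>3) & 0x7f = 127
prio [0+:3] = (word>>0) & 0x7 = 2  ←
prio signed 3b, MSB=0: value = 2

2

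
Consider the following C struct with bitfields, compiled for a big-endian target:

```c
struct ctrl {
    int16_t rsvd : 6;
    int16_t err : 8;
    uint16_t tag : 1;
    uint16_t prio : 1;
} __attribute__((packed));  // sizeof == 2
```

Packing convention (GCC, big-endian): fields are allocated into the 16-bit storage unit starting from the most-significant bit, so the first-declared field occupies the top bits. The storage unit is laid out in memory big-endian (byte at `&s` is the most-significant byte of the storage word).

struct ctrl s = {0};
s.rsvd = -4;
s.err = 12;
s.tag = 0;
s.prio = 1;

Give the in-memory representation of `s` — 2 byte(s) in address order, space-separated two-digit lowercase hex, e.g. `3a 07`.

rsvd:6 = -4 → 0x3c << 10 → word 0xf000
err:8 = 12 → 0xc << 2 → word 0xf030
tag:1 = 0 → 0x0 << 1 → word 0xf030
prio:1 = 1 → 0x1 << 0 → word 0xf031
word = 0xf031 → big-endian bytes:
  [0]=0xf0  [1]=0x31

f0 31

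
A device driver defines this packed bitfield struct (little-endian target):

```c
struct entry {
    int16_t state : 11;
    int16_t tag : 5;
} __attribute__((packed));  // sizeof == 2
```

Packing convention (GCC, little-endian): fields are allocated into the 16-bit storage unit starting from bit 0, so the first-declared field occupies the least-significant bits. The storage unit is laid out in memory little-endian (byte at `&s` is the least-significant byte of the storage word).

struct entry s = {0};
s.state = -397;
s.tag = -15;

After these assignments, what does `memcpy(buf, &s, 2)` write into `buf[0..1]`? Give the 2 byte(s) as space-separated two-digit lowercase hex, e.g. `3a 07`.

[0+:11] state=-397 & 0x7ff = 0x673; word=0x0673
[11+:5] tag=-15 & 0x1f = 0x11; word=0x8e73
word = 0x8e73 → little-endian bytes:
  [0]=0x73  [1]=0x8e

73 8e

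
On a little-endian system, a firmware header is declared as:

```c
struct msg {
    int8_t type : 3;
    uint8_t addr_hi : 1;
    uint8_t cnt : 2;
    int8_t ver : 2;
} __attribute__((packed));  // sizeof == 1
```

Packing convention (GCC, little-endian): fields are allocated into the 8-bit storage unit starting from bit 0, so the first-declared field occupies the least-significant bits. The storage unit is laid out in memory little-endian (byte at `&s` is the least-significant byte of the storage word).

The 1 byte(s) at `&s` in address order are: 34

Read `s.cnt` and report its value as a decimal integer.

[0]=0x34 (little-endian) → word 0x34
type:3 @ bit 0 → (0x34>>0)&0x7 = 0x4
addr_hi:1 @ bit 3 → (0x34>>3)&0x1 = 0x0
cnt:2 @ bit 4 → (0x34>>4)&0x3 = 0x3  ←
ver:2 @ bit 6 → (0x34>>6)&0x3 = 0x0

3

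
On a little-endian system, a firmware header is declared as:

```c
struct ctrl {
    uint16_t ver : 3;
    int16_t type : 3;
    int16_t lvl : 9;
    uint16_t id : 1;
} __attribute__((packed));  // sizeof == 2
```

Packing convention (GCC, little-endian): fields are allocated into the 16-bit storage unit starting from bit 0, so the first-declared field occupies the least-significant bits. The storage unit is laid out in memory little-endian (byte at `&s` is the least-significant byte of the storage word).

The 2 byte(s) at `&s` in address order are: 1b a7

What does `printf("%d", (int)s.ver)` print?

[0]=0x1b [1]=0xa7 (little-endian) → word 0xa71b
ver:3 @ bit 0 → (0xa71b>>0)&0x7 = 0x3  ←
type:3 @ bit 3 → (0xa71b>>3)&0x7 = 0x3
lvl:9 @ bit 6 → (0xa71b>>6)&0x1ff = 0x9c
id:1 @ bit 15 → (0xa71b>>15)&0x1 = 0x1

3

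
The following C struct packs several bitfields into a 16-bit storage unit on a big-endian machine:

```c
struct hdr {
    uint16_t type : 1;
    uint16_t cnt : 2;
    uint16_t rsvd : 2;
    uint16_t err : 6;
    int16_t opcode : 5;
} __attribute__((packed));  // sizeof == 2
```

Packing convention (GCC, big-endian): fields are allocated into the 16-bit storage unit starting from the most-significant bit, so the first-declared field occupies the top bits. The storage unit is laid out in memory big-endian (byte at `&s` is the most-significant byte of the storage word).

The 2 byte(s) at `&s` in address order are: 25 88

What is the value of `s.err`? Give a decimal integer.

44

[0]=0x25 [1]=0x88 (big-endian) → word 0x2588
type [15+:1] = (word>>15) & 0x1 = 0
cnt [13+:2] = (word>>13) & 0x3 = 1
rsvd [11+:2] = (word>>11) & 0x3 = 0
err [5+:6] = (word>>5) & 0x3f = 44  ←
opcode [0+:5] = (word>>0) & 0x1f = 8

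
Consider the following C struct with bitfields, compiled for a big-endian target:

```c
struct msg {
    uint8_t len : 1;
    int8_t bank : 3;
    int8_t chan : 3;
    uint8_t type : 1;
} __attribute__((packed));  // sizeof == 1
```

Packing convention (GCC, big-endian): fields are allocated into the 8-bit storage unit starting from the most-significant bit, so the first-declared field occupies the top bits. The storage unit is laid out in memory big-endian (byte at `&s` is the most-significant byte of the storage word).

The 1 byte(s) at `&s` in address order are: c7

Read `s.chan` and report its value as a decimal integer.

[0]=0xc7 (big-endian) → word 0xc7
len:1 @ bit 7 → (0xc7>>7)&0x1 = 0x1
bank:3 @ bit 4 → (0xc7>>4)&0x7 = 0x4
chan:3 @ bit 1 → (0xc7>>1)&0x7 = 0x3  ←
type:1 @ bit 0 → (0xc7>>0)&0x1 = 0x1
chan signed 3b, MSB=0: value = 3

3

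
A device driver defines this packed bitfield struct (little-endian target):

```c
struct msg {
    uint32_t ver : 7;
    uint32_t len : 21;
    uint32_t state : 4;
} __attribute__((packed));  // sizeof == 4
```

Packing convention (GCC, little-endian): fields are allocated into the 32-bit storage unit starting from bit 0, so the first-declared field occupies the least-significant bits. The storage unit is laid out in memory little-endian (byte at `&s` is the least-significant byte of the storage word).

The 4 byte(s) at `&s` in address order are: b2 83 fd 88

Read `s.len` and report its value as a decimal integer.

1178375

[0]=0xb2 [1]=0x83 [2]=0xfd [3]=0x88 (little-endian) → word 0x88fd83b2
ver:7 @ bit 0 → (0x88fd83b2>>0)&0x7f = 0x32
len:21 @ bit 7 → (0x88fd83b2>>7)&0x1fffff = 0x11fb07  ←
state:4 @ bit 28 → (0x88fd83b2>>28)&0xf = 0x8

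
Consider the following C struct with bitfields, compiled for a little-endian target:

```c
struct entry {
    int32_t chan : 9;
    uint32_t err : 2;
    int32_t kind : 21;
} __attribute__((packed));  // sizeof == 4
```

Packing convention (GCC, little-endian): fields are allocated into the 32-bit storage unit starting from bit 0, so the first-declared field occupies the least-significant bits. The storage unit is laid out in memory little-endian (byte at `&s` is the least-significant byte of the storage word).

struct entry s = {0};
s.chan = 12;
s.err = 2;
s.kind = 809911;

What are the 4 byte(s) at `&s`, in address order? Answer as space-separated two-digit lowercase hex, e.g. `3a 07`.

0c bc dd 62

chan (9b) val=12 bits=0xc at bit 0: 0x0000000c
err (2b) val=2 bits=0x2 at bit 9: 0x0000040c
kind (21b) val=809911 bits=0xc5bb7 at bit 11: 0x62ddbc0c
word = 0x62ddbc0c → little-endian bytes:
  [0]=0x0c  [1]=0xbc  [2]=0xdd  [3]=0x62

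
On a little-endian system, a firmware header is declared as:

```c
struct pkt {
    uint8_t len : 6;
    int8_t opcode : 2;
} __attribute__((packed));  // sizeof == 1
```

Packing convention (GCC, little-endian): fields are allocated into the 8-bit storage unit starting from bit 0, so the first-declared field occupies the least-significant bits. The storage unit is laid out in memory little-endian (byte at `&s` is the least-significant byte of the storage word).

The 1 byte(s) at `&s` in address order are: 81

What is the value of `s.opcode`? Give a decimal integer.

-2

[0]=0x81 (little-endian) → word 0x81
len:6 @ bit 0 → (0x81>>0)&0x3f = 0x1
opcode:2 @ bit 6 → (0x81>>6)&0x3 = 0x2  ←
opcode signed 2b, MSB=1: 2 - 4 = -2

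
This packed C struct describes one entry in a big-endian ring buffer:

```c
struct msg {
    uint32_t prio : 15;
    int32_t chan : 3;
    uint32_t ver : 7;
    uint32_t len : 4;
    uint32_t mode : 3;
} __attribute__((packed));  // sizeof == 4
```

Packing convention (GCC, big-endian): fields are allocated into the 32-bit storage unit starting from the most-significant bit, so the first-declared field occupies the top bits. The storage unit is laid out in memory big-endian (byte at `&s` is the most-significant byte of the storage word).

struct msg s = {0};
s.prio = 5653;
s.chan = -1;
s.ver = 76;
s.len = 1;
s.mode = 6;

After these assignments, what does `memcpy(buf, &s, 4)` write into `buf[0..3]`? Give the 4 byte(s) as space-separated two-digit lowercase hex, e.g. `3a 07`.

prio:15 = 5653 → 0x1615 << 17 → word 0x2c2a0000
chan:3 = -1 → 0x7 << 14 → word 0x2c2bc000
ver:7 = 76 → 0x4c << 7 → word 0x2c2be600
len:4 = 1 → 0x1 << 3 → word 0x2c2be608
mode:3 = 6 → 0x6 << 0 → word 0x2c2be60e
word = 0x2c2be60e → big-endian bytes:
  [0]=0x2c  [1]=0x2b  [2]=0xe6  [3]=0x0e

2c 2b e6 0e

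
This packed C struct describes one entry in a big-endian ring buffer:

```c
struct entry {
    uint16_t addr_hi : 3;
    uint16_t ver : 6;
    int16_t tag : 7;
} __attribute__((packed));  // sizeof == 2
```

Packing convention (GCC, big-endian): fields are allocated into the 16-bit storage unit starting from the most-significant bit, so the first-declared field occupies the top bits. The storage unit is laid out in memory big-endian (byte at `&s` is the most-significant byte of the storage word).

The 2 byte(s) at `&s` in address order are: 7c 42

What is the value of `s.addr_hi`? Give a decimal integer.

3

[0]=0x7c [1]=0x42 (big-endian) → word 0x7c42
addr_hi:3 @ bit 13 → (0x7c42>>13)&0x7 = 0x3  ←
ver:6 @ bit 7 → (0x7c42>>7)&0x3f = 0x38
tag:7 @ bit 0 → (0x7c42>>0)&0x7f = 0x42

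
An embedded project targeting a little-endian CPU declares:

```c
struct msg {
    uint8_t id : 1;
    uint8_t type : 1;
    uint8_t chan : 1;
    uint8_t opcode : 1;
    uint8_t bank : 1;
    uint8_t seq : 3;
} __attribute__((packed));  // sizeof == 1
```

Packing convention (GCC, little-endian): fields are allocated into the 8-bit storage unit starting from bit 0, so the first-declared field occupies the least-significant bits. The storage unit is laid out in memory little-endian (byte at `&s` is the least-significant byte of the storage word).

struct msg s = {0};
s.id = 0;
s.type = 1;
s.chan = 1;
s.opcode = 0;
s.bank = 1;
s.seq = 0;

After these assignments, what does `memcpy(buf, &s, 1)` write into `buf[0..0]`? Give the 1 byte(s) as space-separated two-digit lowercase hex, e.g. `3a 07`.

id:1 = 0 → 0x0 << 0 → word 0x00
type:1 = 1 → 0x1 << 1 → word 0x02
chan:1 = 1 → 0x1 << 2 → word 0x06
opcode:1 = 0 → 0x0 << 3 → word 0x06
bank:1 = 1 → 0x1 << 4 → word 0x16
seq:3 = 0 → 0x0 << 5 → word 0x16
word = 0x16 → little-endian bytes:
  [0]=0x16

16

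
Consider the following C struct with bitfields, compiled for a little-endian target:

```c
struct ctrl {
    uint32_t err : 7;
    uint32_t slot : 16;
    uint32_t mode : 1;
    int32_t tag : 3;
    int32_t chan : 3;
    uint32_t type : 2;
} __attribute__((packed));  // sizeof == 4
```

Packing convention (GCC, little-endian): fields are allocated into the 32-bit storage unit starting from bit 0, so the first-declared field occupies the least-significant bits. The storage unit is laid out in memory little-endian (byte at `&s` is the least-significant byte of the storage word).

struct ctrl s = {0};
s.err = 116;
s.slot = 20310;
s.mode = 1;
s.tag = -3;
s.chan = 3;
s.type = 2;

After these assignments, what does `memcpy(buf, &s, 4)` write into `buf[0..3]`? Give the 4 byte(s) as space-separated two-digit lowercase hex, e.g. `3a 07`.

err:7 = 116 → 0x74 << 0 → word 0x00000074
slot:16 = 20310 → 0x4f56 << 7 → word 0x0027ab74
mode:1 = 1 → 0x1 << 23 → word 0x00a7ab74
tag:3 = -3 → 0x5 << 24 → word 0x05a7ab74
chan:3 = 3 → 0x3 << 27 → word 0x1da7ab74
type:2 = 2 → 0x2 << 30 → word 0x9da7ab74
word = 0x9da7ab74 → little-endian bytes:
  [0]=0x74  [1]=0xab  [2]=0xa7  [3]=0x9d

74 ab a7 9d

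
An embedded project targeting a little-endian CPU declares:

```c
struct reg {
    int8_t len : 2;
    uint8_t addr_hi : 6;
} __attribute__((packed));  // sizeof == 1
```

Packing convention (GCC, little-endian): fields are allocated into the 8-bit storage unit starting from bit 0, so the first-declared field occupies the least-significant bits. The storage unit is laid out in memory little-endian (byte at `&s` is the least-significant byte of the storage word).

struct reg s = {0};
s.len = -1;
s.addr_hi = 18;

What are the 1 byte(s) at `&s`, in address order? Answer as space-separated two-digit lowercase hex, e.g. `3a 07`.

4b

[0+:2] len=-1 & 0x3 = 0x3; word=0x03
[2+:6] addr_hi=18 & 0x3f = 0x12; word=0x4b
word = 0x4b → little-endian bytes:
  [0]=0x4b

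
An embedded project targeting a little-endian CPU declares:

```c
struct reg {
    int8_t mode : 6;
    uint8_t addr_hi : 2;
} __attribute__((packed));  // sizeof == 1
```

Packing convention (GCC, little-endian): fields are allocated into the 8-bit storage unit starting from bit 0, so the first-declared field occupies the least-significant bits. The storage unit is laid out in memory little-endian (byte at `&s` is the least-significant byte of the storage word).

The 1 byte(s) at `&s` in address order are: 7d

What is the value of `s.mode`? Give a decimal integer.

[0]=0x7d (little-endian) → word 0x7d
mode:6 @ bit 0 → (0x7d>>0)&0x3f = 0x3d  ←
addr_hi:2 @ bit 6 → (0x7d>>6)&0x3 = 0x1
mode signed 6b, MSB=1: 61 - 64 = -3

-3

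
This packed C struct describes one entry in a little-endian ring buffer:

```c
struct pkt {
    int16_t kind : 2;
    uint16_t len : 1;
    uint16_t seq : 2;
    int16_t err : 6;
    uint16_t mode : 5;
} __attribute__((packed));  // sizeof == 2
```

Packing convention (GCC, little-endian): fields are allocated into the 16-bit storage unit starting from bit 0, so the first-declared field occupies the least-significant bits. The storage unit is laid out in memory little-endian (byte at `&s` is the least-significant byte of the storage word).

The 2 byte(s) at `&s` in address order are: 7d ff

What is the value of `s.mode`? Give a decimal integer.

31

[0]=0x7d [1]=0xff (little-endian) → word 0xff7d
kind [0+:2] = (word>>0) & 0x3 = 1
len [2+:1] = (word>>2) & 0x1 = 1
seq [3+:2] = (word>>3) & 0x3 = 3
err [5+:6] = (word>>5) & 0x3f = 59
mode [11+:5] = (word>>11) & 0x1f = 31  ←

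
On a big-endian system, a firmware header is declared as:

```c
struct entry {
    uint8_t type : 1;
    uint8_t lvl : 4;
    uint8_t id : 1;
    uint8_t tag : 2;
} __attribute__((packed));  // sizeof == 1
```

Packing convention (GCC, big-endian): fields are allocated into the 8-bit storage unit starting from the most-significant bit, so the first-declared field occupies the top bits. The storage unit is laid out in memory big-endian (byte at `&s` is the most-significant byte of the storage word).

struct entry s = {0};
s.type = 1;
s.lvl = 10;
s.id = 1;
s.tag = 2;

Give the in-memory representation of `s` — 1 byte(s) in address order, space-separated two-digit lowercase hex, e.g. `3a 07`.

d6

type:1 = 1 → 0x1 << 7 → word 0x80
lvl:4 = 10 → 0xa << 3 → word 0xd0
id:1 = 1 → 0x1 << 2 → word 0xd4
tag:2 = 2 → 0x2 << 0 → word 0xd6
word = 0xd6 → big-endian bytes:
  [0]=0xd6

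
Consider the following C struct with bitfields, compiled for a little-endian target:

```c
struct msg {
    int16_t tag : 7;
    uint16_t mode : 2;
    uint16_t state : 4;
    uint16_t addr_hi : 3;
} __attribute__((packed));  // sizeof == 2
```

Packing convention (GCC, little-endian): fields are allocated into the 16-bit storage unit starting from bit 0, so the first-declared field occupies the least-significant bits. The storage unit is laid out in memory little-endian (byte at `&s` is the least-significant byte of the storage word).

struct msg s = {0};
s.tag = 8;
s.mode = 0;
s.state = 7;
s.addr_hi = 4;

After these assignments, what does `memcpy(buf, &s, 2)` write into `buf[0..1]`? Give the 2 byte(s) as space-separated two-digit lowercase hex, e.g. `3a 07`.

08 8e

tag (7b) val=8 bits=0x8 at bit 0: 0x0008
mode (2b) val=0 bits=0x0 at bit 7: 0x0008
state (4b) val=7 bits=0x7 at bit 9: 0x0e08
addr_hi (3b) val=4 bits=0x4 at bit 13: 0x8e08
word = 0x8e08 → little-endian bytes:
  [0]=0x08  [1]=0x8e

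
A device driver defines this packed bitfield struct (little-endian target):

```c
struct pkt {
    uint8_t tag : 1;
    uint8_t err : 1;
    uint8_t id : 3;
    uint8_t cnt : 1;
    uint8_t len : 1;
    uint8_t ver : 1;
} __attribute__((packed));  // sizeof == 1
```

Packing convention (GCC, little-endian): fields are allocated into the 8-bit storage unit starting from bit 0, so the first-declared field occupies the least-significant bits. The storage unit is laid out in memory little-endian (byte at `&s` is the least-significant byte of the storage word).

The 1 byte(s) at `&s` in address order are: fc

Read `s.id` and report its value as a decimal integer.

7

[0]=0xfc (little-endian) → word 0xfc
tag [0+:1] = (word>>0) & 0x1 = 0
err [1+:1] = (word>>1) & 0x1 = 0
id [2+:3] = (word>>2) & 0x7 = 7  ←
cnt [5+:1] = (word>>5) & 0x1 = 1
len [6+:1] = (word>>6) & 0x1 = 1
ver [7+:1] = (word>>7) & 0x1 = 1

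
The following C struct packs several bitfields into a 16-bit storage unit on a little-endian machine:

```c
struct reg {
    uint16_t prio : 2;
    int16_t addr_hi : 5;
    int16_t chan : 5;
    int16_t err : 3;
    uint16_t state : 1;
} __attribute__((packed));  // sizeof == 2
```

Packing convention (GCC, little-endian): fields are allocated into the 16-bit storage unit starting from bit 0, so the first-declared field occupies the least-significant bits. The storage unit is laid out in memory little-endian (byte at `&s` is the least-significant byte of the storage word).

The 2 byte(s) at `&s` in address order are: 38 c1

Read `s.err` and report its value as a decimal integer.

-4

[0]=0x38 [1]=0xc1 (little-endian) → word 0xc138
prio [0+:2] = (word>>0) & 0x3 = 0
addr_hi [2+:5] = (word>>2) & 0x1f = 14
chan [7+:5] = (word>>7) & 0x1f = 2
err [12+:3] = (word>>12) & 0x7 = 4  ←
state [15+:1] = (word>>15) & 0x1 = 1
err signed 3b, MSB=1: 4 - 8 = -4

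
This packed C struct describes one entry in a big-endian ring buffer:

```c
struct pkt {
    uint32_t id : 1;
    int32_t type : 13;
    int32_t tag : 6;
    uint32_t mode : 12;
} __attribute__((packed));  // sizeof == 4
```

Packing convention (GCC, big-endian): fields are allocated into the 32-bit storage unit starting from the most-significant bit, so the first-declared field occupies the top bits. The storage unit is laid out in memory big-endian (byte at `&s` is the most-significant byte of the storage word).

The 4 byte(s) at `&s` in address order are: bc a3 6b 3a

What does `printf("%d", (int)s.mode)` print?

2874

[0]=0xbc [1]=0xa3 [2]=0x6b [3]=0x3a (big-endian) → word 0xbca36b3a
id [31+:1] = (word>>31) & 0x1 = 1
type [18+:13] = (word>>18) & 0x1fff = 3880
tag [12+:6] = (word>>12) & 0x3f = 54
mode [0+:12] = (word>>0) & 0xfff = 2874  ←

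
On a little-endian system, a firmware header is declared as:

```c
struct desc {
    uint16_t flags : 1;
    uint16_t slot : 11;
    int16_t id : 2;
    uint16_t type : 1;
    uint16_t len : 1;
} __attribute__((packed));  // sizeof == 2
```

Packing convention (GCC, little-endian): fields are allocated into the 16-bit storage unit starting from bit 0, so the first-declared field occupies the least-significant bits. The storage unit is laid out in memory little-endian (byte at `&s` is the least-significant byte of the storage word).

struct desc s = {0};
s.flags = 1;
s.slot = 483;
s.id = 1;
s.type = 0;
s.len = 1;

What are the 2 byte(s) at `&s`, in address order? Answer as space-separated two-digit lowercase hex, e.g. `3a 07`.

c7 93

[0+:1] flags=1 & 0x1 = 0x1; word=0x0001
[1+:11] slot=483 & 0x7ff = 0x1e3; word=0x03c7
[12+:2] id=1 & 0x3 = 0x1; word=0x13c7
[14+:1] type=0 & 0x1 = 0x0; word=0x13c7
[15+:1] len=1 & 0x1 = 0x1; word=0x93c7
word = 0x93c7 → little-endian bytes:
  [0]=0xc7  [1]=0x93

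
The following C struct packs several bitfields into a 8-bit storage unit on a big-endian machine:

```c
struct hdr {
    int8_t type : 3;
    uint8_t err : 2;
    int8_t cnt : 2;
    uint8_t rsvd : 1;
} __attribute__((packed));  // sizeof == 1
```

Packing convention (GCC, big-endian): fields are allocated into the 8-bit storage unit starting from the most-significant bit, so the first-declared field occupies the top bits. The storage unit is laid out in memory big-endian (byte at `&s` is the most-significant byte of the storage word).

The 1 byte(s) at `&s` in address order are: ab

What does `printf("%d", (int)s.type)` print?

-3

[0]=0xab (big-endian) → word 0xab
type:3 @ bit 5 → (0xab>>5)&0x7 = 0x5  ←
err:2 @ bit 3 → (0xab>>3)&0x3 = 0x1
cnt:2 @ bit 1 → (0xab>>1)&0x3 = 0x1
rsvd:1 @ bit 0 → (0xab>>0)&0x1 = 0x1
type signed 3b, MSB=1: 5 - 8 = -3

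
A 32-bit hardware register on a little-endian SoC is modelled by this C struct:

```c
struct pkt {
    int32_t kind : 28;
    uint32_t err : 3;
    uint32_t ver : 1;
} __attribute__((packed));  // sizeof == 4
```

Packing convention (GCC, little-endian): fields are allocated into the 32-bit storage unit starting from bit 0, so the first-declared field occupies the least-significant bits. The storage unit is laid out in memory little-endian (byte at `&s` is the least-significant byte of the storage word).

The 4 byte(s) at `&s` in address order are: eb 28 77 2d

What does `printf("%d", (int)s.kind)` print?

[0]=0xeb [1]=0x28 [2]=0x77 [3]=0x2d (little-endian) → word 0x2d7728eb
kind [0+:28] = (word>>0) & 0xfffffff = 225913067  ←
err [28+:3] = (word>>28) & 0x7 = 2
ver [31+:1] = (word>>31) & 0x1 = 0
kind signed 28b, MSB=1: 225913067 - 268435456 = -42522389

-42522389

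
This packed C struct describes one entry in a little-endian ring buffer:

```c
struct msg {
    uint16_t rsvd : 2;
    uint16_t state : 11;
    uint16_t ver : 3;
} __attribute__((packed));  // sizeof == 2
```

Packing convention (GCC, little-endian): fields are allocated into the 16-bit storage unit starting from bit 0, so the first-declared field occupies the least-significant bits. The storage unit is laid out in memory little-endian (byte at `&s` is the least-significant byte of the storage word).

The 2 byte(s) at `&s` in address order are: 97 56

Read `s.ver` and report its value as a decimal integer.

2

[0]=0x97 [1]=0x56 (little-endian) → word 0x5697
rsvd [0+:2] = (word>>0) & 0x3 = 3
state [2+:11] = (word>>2) & 0x7ff = 1445
ver [13+:3] = (word>>13) & 0x7 = 2  ←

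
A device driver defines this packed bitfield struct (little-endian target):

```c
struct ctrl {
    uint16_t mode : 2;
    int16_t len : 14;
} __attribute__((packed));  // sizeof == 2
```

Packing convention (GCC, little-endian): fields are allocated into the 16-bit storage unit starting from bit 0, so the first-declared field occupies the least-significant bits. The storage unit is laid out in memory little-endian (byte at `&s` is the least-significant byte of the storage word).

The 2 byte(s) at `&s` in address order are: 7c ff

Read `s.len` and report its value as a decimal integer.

-33

[0]=0x7c [1]=0xff (little-endian) → word 0xff7c
mode [0+:2] = (word>>0) & 0x3 = 0
len [2+:14] = (word>>2) & 0x3fff = 16351  ←
len signed 14b, MSB=1: 16351 - 16384 = -33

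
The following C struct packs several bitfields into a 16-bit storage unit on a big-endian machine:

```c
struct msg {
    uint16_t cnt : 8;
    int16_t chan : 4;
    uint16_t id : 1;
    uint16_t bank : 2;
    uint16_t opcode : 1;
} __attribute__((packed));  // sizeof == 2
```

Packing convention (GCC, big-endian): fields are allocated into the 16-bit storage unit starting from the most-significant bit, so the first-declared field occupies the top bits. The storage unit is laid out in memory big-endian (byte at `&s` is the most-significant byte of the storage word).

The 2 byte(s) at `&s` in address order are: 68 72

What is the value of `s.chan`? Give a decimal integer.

7

[0]=0x68 [1]=0x72 (big-endian) → word 0x6872
cnt:8 @ bit 8 → (0x6872>>8)&0xff = 0x68
chan:4 @ bit 4 → (0x6872>>4)&0xf = 0x7  ←
id:1 @ bit 3 → (0x6872>>3)&0x1 = 0x0
bank:2 @ bit 1 → (0x6872>>1)&0x3 = 0x1
opcode:1 @ bit 0 → (0x6872>>0)&0x1 = 0x0
chan signed 4b, MSB=0: value = 7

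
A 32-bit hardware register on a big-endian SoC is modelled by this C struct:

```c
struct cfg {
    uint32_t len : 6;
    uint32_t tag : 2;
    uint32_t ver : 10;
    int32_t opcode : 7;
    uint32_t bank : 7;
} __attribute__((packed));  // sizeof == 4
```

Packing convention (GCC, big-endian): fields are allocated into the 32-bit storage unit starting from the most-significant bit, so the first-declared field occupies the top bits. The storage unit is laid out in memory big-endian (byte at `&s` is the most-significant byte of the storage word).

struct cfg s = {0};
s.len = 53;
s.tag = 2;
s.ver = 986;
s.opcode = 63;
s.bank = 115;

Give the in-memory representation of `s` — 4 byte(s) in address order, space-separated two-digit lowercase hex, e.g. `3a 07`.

d6 f6 9f f3

[26+:6] len=53 & 0x3f = 0x35; word=0xd4000000
[24+:2] tag=2 & 0x3 = 0x2; word=0xd6000000
[14+:10] ver=986 & 0x3ff = 0x3da; word=0xd6f68000
[7+:7] opcode=63 & 0x7f = 0x3f; word=0xd6f69f80
[0+:7] bank=115 & 0x7f = 0x73; word=0xd6f69ff3
word = 0xd6f69ff3 → big-endian bytes:
  [0]=0xd6  [1]=0xf6  [2]=0x9f  [3]=0xf3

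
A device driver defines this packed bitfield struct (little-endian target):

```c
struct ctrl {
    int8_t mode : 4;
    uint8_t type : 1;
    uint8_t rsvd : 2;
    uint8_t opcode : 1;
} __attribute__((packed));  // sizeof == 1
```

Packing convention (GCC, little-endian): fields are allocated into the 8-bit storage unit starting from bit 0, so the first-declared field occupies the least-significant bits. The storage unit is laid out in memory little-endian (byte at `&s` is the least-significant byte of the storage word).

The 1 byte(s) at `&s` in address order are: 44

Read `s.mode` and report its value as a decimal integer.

4

[0]=0x44 (little-endian) → word 0x44
mode:4 @ bit 0 → (0x44>>0)&0xf = 0x4  ←
type:1 @ bit 4 → (0x44>>4)&0x1 = 0x0
rsvd:2 @ bit 5 → (0x44>>5)&0x3 = 0x2
opcode:1 @ bit 7 → (0x44>>7)&0x1 = 0x0
mode signed 4b, MSB=0: value = 4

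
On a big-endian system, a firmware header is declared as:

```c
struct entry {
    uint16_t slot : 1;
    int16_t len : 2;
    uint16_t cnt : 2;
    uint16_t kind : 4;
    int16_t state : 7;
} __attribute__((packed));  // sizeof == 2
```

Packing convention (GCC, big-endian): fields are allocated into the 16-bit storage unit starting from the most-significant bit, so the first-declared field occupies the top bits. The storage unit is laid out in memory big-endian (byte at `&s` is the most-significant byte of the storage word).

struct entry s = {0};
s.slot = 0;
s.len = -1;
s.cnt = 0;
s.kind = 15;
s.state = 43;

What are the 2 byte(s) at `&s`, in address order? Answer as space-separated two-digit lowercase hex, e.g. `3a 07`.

slot (1b) val=0 bits=0x0 at bit 15: 0x0000
len (2b) val=-1 bits=0x3 at bit 13: 0x6000
cnt (2b) val=0 bits=0x0 at bit 11: 0x6000
kind (4b) val=15 bits=0xf at bit 7: 0x6780
state (7b) val=43 bits=0x2b at bit 0: 0x67ab
word = 0x67ab → big-endian bytes:
  [0]=0x67  [1]=0xab

67 ab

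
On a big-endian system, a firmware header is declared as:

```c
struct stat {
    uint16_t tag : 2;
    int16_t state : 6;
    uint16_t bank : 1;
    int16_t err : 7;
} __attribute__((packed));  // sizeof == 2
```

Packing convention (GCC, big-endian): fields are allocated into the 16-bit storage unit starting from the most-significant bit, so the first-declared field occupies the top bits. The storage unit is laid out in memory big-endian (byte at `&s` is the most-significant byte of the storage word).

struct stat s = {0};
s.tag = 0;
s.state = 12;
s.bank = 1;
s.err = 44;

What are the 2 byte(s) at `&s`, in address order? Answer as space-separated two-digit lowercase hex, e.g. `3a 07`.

[14+:2] tag=0 & 0x3 = 0x0; word=0x0000
[8+:6] state=12 & 0x3f = 0xc; word=0x0c00
[7+:1] bank=1 & 0x1 = 0x1; word=0x0c80
[0+:7] err=44 & 0x7f = 0x2c; word=0x0cac
word = 0x0cac → big-endian bytes:
  [0]=0x0c  [1]=0xac

0c ac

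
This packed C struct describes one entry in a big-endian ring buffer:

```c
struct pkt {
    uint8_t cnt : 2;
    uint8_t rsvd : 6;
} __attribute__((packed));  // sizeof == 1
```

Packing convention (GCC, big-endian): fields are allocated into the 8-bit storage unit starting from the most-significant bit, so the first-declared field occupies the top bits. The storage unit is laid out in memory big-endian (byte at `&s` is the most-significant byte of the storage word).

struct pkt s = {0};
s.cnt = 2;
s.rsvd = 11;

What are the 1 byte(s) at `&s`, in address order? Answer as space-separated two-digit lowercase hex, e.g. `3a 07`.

cnt (2b) val=2 bits=0x2 at bit 6: 0x80
rsvd (6b) val=11 bits=0xb at bit 0: 0x8b
word = 0x8b → big-endian bytes:
  [0]=0x8b

8b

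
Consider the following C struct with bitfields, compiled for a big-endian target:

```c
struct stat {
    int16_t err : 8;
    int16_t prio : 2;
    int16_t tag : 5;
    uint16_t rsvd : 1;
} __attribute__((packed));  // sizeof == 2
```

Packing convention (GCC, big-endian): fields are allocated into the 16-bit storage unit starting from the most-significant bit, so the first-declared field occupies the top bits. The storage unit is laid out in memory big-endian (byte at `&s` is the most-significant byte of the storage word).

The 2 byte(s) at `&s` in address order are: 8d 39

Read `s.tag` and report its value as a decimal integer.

-4

[0]=0x8d [1]=0x39 (big-endian) → word 0x8d39
err:8 @ bit 8 → (0x8d39>>8)&0xff = 0x8d
prio:2 @ bit 6 → (0x8d39>>6)&0x3 = 0x0
tag:5 @ bit 1 → (0x8d39>>1)&0x1f = 0x1c  ←
rsvd:1 @ bit 0 → (0x8d39>>0)&0x1 = 0x1
tag signed 5b, MSB=1: 28 - 32 = -4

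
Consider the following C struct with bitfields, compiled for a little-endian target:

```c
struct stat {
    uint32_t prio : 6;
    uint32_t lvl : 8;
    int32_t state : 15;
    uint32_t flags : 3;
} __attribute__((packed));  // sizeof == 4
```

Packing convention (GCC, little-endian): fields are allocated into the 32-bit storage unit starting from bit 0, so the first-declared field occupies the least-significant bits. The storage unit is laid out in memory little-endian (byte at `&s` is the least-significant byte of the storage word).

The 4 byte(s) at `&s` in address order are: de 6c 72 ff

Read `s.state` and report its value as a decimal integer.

[0]=0xde [1]=0x6c [2]=0x72 [3]=0xff (little-endian) → word 0xff726cde
prio [0+:6] = (word>>0) & 0x3f = 30
lvl [6+:8] = (word>>6) & 0xff = 179
state [14+:15] = (word>>14) & 0x7fff = 32201  ←
flags [29+:3] = (word>>29) & 0x7 = 7
state signed 15b, MSB=1: 32201 - 32768 = -567

-567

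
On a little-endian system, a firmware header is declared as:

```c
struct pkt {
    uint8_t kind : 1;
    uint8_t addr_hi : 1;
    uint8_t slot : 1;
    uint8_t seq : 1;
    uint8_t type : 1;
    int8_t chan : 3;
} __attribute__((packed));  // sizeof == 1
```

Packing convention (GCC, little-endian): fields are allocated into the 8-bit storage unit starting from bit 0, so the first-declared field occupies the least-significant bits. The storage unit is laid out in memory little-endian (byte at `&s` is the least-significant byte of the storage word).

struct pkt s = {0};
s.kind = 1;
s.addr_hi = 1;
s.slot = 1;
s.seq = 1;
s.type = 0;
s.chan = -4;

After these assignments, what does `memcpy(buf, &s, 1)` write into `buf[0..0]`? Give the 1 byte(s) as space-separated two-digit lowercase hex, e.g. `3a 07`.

kind (1b) val=1 bits=0x1 at bit 0: 0x01
addr_hi (1b) val=1 bits=0x1 at bit 1: 0x03
slot (1b) val=1 bits=0x1 at bit 2: 0x07
seq (1b) val=1 bits=0x1 at bit 3: 0x0f
type (1b) val=0 bits=0x0 at bit 4: 0x0f
chan (3b) val=-4 bits=0x4 at bit 5: 0x8f
word = 0x8f → little-endian bytes:
  [0]=0x8f

8f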